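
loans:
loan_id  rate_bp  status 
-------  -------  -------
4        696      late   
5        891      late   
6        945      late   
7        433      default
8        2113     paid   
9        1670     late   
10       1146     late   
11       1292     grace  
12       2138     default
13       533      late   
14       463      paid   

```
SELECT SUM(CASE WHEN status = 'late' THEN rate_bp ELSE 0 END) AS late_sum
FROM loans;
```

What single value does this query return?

loan_id=4: ✓ → 696
loan_id=5: ✓ → 891
loan_id=6: ✓ → 945
loan_id=7: ✗
loan_id=8: ✗
loan_id=9: ✓ → 1670
loan_id=10: ✓ → 1146
loan_id=11: ✗
loan_id=12: ✗
loan_id=13: ✓ → 533
loan_id=14: ✗
late_sum = 696 + 891 + 945 + 1670 + 1146 + 533 = 5881

5881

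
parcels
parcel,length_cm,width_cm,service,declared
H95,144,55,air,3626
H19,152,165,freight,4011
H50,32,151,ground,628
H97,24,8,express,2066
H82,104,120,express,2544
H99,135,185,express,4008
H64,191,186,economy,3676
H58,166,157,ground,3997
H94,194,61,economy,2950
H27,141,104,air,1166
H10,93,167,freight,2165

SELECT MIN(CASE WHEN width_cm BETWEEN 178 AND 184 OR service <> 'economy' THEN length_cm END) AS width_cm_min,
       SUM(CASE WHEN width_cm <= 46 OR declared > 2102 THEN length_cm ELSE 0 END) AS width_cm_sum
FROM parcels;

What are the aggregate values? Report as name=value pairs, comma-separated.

width_cm_min=24, width_cm_sum=1203

[width_cm_min: width_cm BETWEEN 178 AND 184 OR service <> 'economy']
parcel=H95: ✓ → 144
parcel=H19: ✓ → 152
parcel=H50: ✓ → 32
parcel=H97: ✓ → 24
parcel=H82: ✓ → 104
parcel=H99: ✓ → 135
parcel=H64: ✗
parcel=H58: ✓ → 166
parcel=H94: ✗
parcel=H27: ✓ → 141
parcel=H10: ✓ → 93
width_cm_min = MIN(144, 152, 32, 24, 104, 135, 166, 141, 93) = 24
—
[width_cm_sum: width_cm <= 46 OR declared > 2102]
parcel=H95: ✓ → 144
parcel=H19: ✓ → 152
parcel=H50: ✗
parcel=H97: ✓ → 24
parcel=H82: ✓ → 104
parcel=H99: ✓ → 135
parcel=H64: ✓ → 191
parcel=H58: ✓ → 166
parcel=H94: ✓ → 194
parcel=H27: ✗
parcel=H10: ✓ → 93
width_cm_sum = 144 + 152 + 24 + 104 + 135 + 191 + 166 + 194 + 93 = 1203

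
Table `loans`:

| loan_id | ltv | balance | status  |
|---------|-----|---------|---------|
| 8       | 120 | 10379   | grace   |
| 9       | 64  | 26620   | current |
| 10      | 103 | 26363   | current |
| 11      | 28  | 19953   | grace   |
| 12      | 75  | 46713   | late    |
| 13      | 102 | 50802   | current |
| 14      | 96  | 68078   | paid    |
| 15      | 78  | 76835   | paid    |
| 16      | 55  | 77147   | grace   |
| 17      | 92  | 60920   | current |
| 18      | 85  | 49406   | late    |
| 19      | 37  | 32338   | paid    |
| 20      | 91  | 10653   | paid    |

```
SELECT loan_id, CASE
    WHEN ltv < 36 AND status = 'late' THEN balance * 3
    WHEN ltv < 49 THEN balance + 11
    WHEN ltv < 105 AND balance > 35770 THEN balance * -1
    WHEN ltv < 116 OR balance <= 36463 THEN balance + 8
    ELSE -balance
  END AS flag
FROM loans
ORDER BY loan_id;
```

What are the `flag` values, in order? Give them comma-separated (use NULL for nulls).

10387, 26628, 26371, 19964, -46713, -50802, -68078, -76835, -77147, -60920, -49406, 32349, 10661

loan_id=8: ltv < 116 OR balance <= 36463 → 10387
loan_id=9: ltv < 116 OR balance <= 36463 → 26628
loan_id=10: ltv < 116 OR balance <= 36463 → 26371
loan_id=11: ltv < 49 → 19964
loan_id=12: ltv < 105 AND balance > 35770 → -46713
loan_id=13: ltv < 105 AND balance > 35770 → -50802
loan_id=14: ltv < 105 AND balance > 35770 → -68078
loan_id=15: ltv < 105 AND balance > 35770 → -76835
loan_id=16: ltv < 105 AND balance > 35770 → -77147
loan_id=17: ltv < 105 AND balance > 35770 → -60920
loan_id=18: ltv < 105 AND balance > 35770 → -49406
loan_id=19: ltv < 49 → 32349
loan_id=20: ltv < 116 OR balance <= 36463 → 10661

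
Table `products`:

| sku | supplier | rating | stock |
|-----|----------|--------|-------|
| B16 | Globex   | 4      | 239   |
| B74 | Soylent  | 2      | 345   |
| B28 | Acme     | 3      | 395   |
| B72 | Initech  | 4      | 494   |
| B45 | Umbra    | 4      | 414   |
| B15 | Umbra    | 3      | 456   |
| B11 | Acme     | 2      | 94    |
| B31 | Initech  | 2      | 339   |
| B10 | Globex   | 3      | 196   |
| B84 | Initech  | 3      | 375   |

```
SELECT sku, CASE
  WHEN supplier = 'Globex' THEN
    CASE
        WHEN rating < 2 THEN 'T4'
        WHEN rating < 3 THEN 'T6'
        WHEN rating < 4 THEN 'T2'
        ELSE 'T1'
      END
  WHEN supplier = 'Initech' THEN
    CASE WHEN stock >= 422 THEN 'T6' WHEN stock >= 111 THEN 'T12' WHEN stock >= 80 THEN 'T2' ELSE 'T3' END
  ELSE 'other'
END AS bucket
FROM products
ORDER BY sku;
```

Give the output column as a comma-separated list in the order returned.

T2, other, other, T1, other, T12, other, T6, other, T12

sku=B10: supplier='Globex' → inner[rating < 4] → T2
sku=B11: supplier='Acme' → outer ELSE → other
sku=B15: supplier='Umbra' → outer ELSE → other
sku=B16: supplier='Globex' → inner[ELSE] → T1
sku=B28: supplier='Acme' → outer ELSE → other
sku=B31: supplier='Initech' → inner[stock >= 111] → T12
sku=B45: supplier='Umbra' → outer ELSE → other
sku=B72: supplier='Initech' → inner[stock >= 422] → T6
sku=B74: supplier='Soylent' → outer ELSE → other
sku=B84: supplier='Initech' → inner[stock >= 111] → T12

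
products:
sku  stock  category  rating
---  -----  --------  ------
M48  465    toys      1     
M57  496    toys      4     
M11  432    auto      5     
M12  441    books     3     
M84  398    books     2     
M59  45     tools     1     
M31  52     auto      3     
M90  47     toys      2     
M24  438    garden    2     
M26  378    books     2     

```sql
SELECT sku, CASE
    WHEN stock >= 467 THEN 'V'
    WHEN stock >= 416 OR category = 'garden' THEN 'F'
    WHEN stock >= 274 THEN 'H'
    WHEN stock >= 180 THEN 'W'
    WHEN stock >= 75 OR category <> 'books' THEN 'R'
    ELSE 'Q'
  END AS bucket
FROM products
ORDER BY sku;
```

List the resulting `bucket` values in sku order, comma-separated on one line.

F, F, F, H, R, F, V, R, H, R

sku=M11: stock >= 416 OR category = 'garden' → F
sku=M12: stock >= 416 OR category = 'garden' → F
sku=M24: stock >= 416 OR category = 'garden' → F
sku=M26: stock >= 274 → H
sku=M31: stock >= 75 OR category <> 'books' → R
sku=M48: stock >= 416 OR category = 'garden' → F
sku=M57: stock >= 467 → V
sku=M59: stock >= 75 OR category <> 'books' → R
sku=M84: stock >= 274 → H
sku=M90: stock >= 75 OR category <> 'books' → R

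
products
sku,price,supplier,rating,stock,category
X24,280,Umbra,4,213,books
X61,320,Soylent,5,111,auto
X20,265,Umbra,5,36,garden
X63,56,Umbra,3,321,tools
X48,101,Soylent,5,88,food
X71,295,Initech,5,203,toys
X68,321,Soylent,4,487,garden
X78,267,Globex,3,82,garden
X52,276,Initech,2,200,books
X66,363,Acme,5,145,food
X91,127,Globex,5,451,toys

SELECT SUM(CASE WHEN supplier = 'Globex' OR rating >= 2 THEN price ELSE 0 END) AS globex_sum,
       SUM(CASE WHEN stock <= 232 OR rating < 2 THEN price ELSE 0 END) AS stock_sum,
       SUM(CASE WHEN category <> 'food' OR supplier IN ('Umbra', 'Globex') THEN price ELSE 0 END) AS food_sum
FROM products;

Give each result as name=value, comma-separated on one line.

[globex_sum: supplier = 'Globex' OR rating >= 2]
sku=X24: ✓ → 280
sku=X61: ✓ → 320
sku=X20: ✓ → 265
sku=X63: ✓ → 56
sku=X48: ✓ → 101
sku=X71: ✓ → 295
sku=X68: ✓ → 321
sku=X78: ✓ → 267
sku=X52: ✓ → 276
sku=X66: ✓ → 363
sku=X91: ✓ → 127
globex_sum = 280 + 320 + 265 + 56 + 101 + 295 + 321 + 267 + 276 + 363 + 127 = 2671
—
[stock_sum: stock <= 232 OR rating < 2]
sku=X24: ✓ → 280
sku=X61: ✓ → 320
sku=X20: ✓ → 265
sku=X63: ✗
sku=X48: ✓ → 101
sku=X71: ✓ → 295
sku=X68: ✗
sku=X78: ✓ → 267
sku=X52: ✓ → 276
sku=X66: ✓ → 363
sku=X91: ✗
stock_sum = 280 + 320 + 265 + 101 + 295 + 267 + 276 + 363 = 2167
—
[food_sum: category <> 'food' OR supplier IN ('Umbra', 'Globex')]
sku=X24: ✓ → 280
sku=X61: ✓ → 320
sku=X20: ✓ → 265
sku=X63: ✓ → 56
sku=X48: ✗
sku=X71: ✓ → 295
sku=X68: ✓ → 321
sku=X78: ✓ → 267
sku=X52: ✓ → 276
sku=X66: ✗
sku=X91: ✓ → 127
food_sum = 280 + 320 + 265 + 56 + 295 + 321 + 267 + 276 + 127 = 2207

globex_sum=2671, stock_sum=2167, food_sum=2207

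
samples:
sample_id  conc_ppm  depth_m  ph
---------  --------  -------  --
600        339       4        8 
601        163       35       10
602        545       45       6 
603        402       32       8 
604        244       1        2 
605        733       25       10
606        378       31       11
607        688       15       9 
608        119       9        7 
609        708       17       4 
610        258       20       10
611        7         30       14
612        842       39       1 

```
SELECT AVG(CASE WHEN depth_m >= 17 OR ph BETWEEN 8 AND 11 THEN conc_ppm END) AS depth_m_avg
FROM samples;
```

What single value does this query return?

sample_id=600: ✓ → 339
sample_id=601: ✓ → 163
sample_id=602: ✓ → 545
sample_id=603: ✓ → 402
sample_id=604: ✗
sample_id=605: ✓ → 733
sample_id=606: ✓ → 378
sample_id=607: ✓ → 688
sample_id=608: ✗
sample_id=609: ✓ → 708
sample_id=610: ✓ → 258
sample_id=611: ✓ → 7
sample_id=612: ✓ → 842
depth_m_avg = (339 + 163 + 545 + 402 + 733 + 378 + 688 + 708 + 258 + 7 + 842) / 11 = 460.2727272727

460.2727272727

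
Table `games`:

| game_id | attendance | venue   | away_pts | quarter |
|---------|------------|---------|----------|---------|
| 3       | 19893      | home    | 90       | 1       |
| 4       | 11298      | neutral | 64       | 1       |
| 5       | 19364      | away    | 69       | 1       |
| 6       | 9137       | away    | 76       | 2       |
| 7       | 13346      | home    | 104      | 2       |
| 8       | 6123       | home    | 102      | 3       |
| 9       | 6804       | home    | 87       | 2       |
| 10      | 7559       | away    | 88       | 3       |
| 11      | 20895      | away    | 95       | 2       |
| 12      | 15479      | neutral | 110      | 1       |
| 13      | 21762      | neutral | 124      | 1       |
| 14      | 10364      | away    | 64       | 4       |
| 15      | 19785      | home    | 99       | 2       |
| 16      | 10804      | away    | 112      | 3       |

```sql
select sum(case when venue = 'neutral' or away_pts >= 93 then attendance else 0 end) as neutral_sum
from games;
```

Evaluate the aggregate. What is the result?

119492

game_id=3: ✗
game_id=4: ✓ → 11298
game_id=5: ✗
game_id=6: ✗
game_id=7: ✓ → 13346
game_id=8: ✓ → 6123
game_id=9: ✗
game_id=10: ✗
game_id=11: ✓ → 20895
game_id=12: ✓ → 15479
game_id=13: ✓ → 21762
game_id=14: ✗
game_id=15: ✓ → 19785
game_id=16: ✓ → 10804
neutral_sum = 11298 + 13346 + 6123 + 20895 + 15479 + 21762 + 19785 + 10804 = 119492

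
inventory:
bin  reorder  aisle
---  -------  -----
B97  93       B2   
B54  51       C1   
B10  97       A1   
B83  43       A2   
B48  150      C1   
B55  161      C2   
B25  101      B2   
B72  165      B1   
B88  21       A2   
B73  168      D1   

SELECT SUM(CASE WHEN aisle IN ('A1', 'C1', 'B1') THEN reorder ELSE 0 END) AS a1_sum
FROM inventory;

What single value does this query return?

463

bin=B97: ✗
bin=B54: ✓ → 51
bin=B10: ✓ → 97
bin=B83: ✗
bin=B48: ✓ → 150
bin=B55: ✗
bin=B25: ✗
bin=B72: ✓ → 165
bin=B88: ✗
bin=B73: ✗
a1_sum = 51 + 97 + 150 + 165 = 463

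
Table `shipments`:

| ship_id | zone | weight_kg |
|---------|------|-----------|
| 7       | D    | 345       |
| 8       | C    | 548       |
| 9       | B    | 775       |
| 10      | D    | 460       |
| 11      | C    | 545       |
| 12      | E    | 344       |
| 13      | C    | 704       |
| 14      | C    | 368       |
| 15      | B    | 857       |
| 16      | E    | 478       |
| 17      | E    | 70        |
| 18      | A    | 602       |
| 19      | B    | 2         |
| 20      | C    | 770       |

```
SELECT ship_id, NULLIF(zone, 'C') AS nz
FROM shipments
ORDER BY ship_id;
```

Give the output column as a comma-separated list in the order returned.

ship_id=7: zone=D vs C: differ → D
ship_id=8: zone=C vs C: equal → NULL
ship_id=9: zone=B vs C: differ → B
ship_id=10: zone=D vs C: differ → D
ship_id=11: zone=C vs C: equal → NULL
ship_id=12: zone=E vs C: differ → E
ship_id=13: zone=C vs C: equal → NULL
ship_id=14: zone=C vs C: equal → NULL
ship_id=15: zone=B vs C: differ → B
ship_id=16: zone=E vs C: differ → E
ship_id=17: zone=E vs C: differ → E
ship_id=18: zone=A vs C: differ → A
ship_id=19: zone=B vs C: differ → B
ship_id=20: zone=C vs C: equal → NULL

D, NULL, B, D, NULL, E, NULL, NULL, B, E, E, A, B, NULL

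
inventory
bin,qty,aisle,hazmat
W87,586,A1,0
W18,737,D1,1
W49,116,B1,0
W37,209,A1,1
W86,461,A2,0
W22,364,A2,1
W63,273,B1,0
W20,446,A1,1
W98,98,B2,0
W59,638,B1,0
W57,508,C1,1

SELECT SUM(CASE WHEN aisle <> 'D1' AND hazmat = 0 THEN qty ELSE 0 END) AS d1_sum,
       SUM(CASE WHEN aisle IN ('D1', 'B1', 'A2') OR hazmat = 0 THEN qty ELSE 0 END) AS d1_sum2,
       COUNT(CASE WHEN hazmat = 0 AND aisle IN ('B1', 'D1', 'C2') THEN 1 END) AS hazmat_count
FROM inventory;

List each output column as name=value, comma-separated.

d1_sum=2172, d1_sum2=3273, hazmat_count=3

[d1_sum: aisle <> 'D1' AND hazmat = 0]
bin=W87: ✓ → 586
bin=W18: ✗
bin=W49: ✓ → 116
bin=W37: ✗
bin=W86: ✓ → 461
bin=W22: ✗
bin=W63: ✓ → 273
bin=W20: ✗
bin=W98: ✓ → 98
bin=W59: ✓ → 638
bin=W57: ✗
d1_sum = 586 + 116 + 461 + 273 + 98 + 638 = 2172
—
[d1_sum2: aisle IN ('D1', 'B1', 'A2') OR hazmat = 0]
bin=W87: ✓ → 586
bin=W18: ✓ → 737
bin=W49: ✓ → 116
bin=W37: ✗
bin=W86: ✓ → 461
bin=W22: ✓ → 364
bin=W63: ✓ → 273
bin=W20: ✗
bin=W98: ✓ → 98
bin=W59: ✓ → 638
bin=W57: ✗
d1_sum2 = 586 + 737 + 116 + 461 + 364 + 273 + 98 + 638 = 3273
—
[hazmat_count: hazmat = 0 AND aisle IN ('B1', 'D1', 'C2')]
bin=W87: ✗
bin=W18: ✗
bin=W49: ✓ → 1
bin=W37: ✗
bin=W86: ✗
bin=W22: ✗
bin=W63: ✓ → 1
bin=W20: ✗
bin=W98: ✗
bin=W59: ✓ → 1
bin=W57: ✗
hazmat_count = COUNT(1, 1, 1) = 3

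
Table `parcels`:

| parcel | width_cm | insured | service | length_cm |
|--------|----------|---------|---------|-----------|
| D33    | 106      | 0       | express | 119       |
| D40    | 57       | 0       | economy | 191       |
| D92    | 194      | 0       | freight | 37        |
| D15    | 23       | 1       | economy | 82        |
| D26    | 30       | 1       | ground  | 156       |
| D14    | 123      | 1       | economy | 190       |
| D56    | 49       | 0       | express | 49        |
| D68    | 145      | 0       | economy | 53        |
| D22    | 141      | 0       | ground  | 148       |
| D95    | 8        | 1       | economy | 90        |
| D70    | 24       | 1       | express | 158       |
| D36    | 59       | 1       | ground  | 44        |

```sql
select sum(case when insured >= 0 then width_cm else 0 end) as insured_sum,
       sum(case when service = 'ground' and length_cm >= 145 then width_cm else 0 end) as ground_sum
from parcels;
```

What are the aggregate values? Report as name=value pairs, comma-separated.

[insured_sum: insured >= 0]
parcel=D33: ✓ → 106
parcel=D40: ✓ → 57
parcel=D92: ✓ → 194
parcel=D15: ✓ → 23
parcel=D26: ✓ → 30
parcel=D14: ✓ → 123
parcel=D56: ✓ → 49
parcel=D68: ✓ → 145
parcel=D22: ✓ → 141
parcel=D95: ✓ → 8
parcel=D70: ✓ → 24
parcel=D36: ✓ → 59
insured_sum = 106 + 57 + 194 + 23 + 30 + 123 + 49 + 145 + 141 + 8 + 24 + 59 = 959
—
[ground_sum: service = 'ground' and length_cm >= 145]
parcel=D33: ✗
parcel=D40: ✗
parcel=D92: ✗
parcel=D15: ✗
parcel=D26: ✓ → 30
parcel=D14: ✗
parcel=D56: ✗
parcel=D68: ✗
parcel=D22: ✓ → 141
parcel=D95: ✗
parcel=D70: ✗
parcel=D36: ✗
ground_sum = 30 + 141 = 171

insured_sum=959, ground_sum=171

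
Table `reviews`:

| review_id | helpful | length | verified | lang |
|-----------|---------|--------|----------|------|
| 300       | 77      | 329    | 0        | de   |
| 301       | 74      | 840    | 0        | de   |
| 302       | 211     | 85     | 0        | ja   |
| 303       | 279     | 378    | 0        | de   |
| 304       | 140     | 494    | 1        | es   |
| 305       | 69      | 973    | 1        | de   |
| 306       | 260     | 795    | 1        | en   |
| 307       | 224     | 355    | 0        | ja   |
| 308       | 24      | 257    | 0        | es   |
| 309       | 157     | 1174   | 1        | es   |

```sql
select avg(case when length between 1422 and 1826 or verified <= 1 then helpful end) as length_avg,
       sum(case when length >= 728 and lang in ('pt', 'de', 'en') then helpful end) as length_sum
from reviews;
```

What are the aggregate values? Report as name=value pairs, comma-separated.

[length_avg: length between 1422 and 1826 or verified <= 1]
review_id=300: ✓ → 77
review_id=301: ✓ → 74
review_id=302: ✓ → 211
review_id=303: ✓ → 279
review_id=304: ✓ → 140
review_id=305: ✓ → 69
review_id=306: ✓ → 260
review_id=307: ✓ → 224
review_id=308: ✓ → 24
review_id=309: ✓ → 157
length_avg = (77 + 74 + 211 + 279 + 140 + 69 + 260 + 224 + 24 + 157) / 10 = 151.5
—
[length_sum: length >= 728 and lang in ('pt', 'de', 'en')]
review_id=300: ✗
review_id=301: ✓ → 74
review_id=302: ✗
review_id=303: ✗
review_id=304: ✗
review_id=305: ✓ → 69
review_id=306: ✓ → 260
review_id=307: ✗
review_id=308: ✗
review_id=309: ✗
length_sum = 74 + 69 + 260 = 403

length_avg=151.5, length_sum=403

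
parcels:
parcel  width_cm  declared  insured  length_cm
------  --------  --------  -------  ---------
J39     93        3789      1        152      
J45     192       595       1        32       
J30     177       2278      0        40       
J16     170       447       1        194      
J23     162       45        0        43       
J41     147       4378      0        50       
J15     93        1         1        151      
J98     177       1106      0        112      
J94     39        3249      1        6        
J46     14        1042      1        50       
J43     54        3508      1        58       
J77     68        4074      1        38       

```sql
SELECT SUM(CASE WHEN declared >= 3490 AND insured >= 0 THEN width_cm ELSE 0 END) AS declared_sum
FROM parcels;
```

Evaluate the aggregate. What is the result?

362

parcel=J39: ✓ → 93
parcel=J45: ✗
parcel=J30: ✗
parcel=J16: ✗
parcel=J23: ✗
parcel=J41: ✓ → 147
parcel=J15: ✗
parcel=J98: ✗
parcel=J94: ✗
parcel=J46: ✗
parcel=J43: ✓ → 54
parcel=J77: ✓ → 68
declared_sum = 93 + 147 + 54 + 68 = 362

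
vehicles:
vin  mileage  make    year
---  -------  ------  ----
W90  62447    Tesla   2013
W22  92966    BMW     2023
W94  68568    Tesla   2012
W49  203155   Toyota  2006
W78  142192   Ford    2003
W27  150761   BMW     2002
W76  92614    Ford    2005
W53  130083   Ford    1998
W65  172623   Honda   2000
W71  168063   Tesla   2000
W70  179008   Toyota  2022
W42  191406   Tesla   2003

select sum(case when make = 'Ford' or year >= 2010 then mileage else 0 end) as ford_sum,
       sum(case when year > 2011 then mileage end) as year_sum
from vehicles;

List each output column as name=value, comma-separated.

ford_sum=767878, year_sum=402989

[ford_sum: make = 'Ford' or year >= 2010]
vin=W90: ✓ → 62447
vin=W22: ✓ → 92966
vin=W94: ✓ → 68568
vin=W49: ✗
vin=W78: ✓ → 142192
vin=W27: ✗
vin=W76: ✓ → 92614
vin=W53: ✓ → 130083
vin=W65: ✗
vin=W71: ✗
vin=W70: ✓ → 179008
vin=W42: ✗
ford_sum = 62447 + 92966 + 68568 + 142192 + 92614 + 130083 + 179008 = 767878
—
[year_sum: year > 2011]
vin=W90: ✓ → 62447
vin=W22: ✓ → 92966
vin=W94: ✓ → 68568
vin=W49: ✗
vin=W78: ✗
vin=W27: ✗
vin=W76: ✗
vin=W53: ✗
vin=W65: ✗
vin=W71: ✗
vin=W70: ✓ → 179008
vin=W42: ✗
year_sum = 62447 + 92966 + 68568 + 179008 = 402989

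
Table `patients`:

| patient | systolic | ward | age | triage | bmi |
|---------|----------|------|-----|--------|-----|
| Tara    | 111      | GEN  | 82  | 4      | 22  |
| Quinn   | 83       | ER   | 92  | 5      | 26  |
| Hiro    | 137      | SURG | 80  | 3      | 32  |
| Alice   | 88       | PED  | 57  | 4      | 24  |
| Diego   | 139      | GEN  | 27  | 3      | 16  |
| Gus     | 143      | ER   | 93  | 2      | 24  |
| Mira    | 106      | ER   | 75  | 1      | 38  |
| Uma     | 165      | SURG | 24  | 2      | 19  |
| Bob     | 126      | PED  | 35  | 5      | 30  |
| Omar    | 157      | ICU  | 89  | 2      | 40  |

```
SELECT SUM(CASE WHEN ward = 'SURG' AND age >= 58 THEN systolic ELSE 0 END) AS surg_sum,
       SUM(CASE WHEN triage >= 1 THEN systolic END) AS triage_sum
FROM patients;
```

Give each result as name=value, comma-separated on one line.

[surg_sum: ward = 'SURG' AND age >= 58]
patient=Tara: ✗
patient=Quinn: ✗
patient=Hiro: ✓ → 137
patient=Alice: ✗
patient=Diego: ✗
patient=Gus: ✗
patient=Mira: ✗
patient=Uma: ✗
patient=Bob: ✗
patient=Omar: ✗
surg_sum = 137
—
[triage_sum: triage >= 1]
patient=Tara: ✓ → 111
patient=Quinn: ✓ → 83
patient=Hiro: ✓ → 137
patient=Alice: ✓ → 88
patient=Diego: ✓ → 139
patient=Gus: ✓ → 143
patient=Mira: ✓ → 106
patient=Uma: ✓ → 165
patient=Bob: ✓ → 126
patient=Omar: ✓ → 157
triage_sum = 111 + 83 + 137 + 88 + 139 + 143 + 106 + 165 + 126 + 157 = 1255

surg_sum=137, triage_sum=1255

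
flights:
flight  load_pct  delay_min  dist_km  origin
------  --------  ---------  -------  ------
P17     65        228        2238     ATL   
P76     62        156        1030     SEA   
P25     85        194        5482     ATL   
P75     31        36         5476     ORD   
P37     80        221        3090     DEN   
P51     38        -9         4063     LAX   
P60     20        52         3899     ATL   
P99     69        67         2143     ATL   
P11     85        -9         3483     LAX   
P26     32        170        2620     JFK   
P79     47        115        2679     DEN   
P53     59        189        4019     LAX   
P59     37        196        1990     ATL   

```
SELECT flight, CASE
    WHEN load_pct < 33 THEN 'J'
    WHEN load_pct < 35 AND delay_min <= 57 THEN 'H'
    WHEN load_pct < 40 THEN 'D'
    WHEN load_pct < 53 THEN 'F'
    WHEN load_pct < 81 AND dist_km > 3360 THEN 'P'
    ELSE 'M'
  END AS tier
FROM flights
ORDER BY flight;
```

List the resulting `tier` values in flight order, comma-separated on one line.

flight=P11: ELSE → M
flight=P17: ELSE → M
flight=P25: ELSE → M
flight=P26: load_pct < 33 → J
flight=P37: ELSE → M
flight=P51: load_pct < 40 → D
flight=P53: load_pct < 81 AND dist_km > 3360 → P
flight=P59: load_pct < 40 → D
flight=P60: load_pct < 33 → J
flight=P75: load_pct < 33 → J
flight=P76: ELSE → M
flight=P79: load_pct < 53 → F
flight=P99: ELSE → M

M, M, M, J, M, D, P, D, J, J, M, F, M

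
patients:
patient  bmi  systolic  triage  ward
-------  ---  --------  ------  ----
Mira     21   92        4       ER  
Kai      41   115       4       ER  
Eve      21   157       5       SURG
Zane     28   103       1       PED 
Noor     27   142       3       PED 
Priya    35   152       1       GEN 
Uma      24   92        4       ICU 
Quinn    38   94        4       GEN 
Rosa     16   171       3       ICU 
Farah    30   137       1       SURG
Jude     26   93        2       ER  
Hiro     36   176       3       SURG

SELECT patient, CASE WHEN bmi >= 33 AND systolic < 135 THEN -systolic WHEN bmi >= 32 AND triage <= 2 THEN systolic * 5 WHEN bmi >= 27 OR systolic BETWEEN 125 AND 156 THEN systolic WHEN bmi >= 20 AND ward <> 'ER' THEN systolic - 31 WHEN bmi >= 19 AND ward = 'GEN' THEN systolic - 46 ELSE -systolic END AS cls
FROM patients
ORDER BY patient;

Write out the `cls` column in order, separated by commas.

126, 137, 176, -93, -115, -92, 142, 760, -94, -171, 61, 103

patient=Eve: bmi >= 20 AND ward <> 'ER' → 126
patient=Farah: bmi >= 27 OR systolic BETWEEN 125 AND 156 → 137
patient=Hiro: bmi >= 27 OR systolic BETWEEN 125 AND 156 → 176
patient=Jude: ELSE → -93
patient=Kai: bmi >= 33 AND systolic < 135 → -115
patient=Mira: ELSE → -92
patient=Noor: bmi >= 27 OR systolic BETWEEN 125 AND 156 → 142
patient=Priya: bmi >= 32 AND triage <= 2 → 760
patient=Quinn: bmi >= 33 AND systolic < 135 → -94
patient=Rosa: ELSE → -171
patient=Uma: bmi >= 20 AND ward <> 'ER' → 61
patient=Zane: bmi >= 27 OR systolic BETWEEN 125 AND 156 → 103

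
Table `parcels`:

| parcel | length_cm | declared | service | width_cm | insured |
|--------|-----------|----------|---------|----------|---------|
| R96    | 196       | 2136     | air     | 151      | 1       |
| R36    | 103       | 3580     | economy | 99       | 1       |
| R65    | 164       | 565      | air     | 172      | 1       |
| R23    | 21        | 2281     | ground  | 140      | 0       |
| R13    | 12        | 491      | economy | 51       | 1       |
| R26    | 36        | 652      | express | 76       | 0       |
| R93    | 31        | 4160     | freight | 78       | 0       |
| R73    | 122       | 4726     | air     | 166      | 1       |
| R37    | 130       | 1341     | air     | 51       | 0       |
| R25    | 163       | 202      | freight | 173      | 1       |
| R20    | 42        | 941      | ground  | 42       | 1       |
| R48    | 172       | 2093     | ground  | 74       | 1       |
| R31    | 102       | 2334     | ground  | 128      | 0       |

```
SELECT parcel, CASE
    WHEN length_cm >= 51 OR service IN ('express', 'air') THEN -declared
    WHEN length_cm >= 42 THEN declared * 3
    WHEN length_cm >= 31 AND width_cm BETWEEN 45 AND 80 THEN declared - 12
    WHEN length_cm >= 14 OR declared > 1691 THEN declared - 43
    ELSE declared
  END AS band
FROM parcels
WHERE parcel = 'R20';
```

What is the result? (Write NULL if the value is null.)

parcel = R20: length_cm=42, declared=941, service=ground, width_cm=42, insured=1.
length_cm >= 51 OR service IN ('express', 'air') → false
length_cm >= 42 → true → 2823

2823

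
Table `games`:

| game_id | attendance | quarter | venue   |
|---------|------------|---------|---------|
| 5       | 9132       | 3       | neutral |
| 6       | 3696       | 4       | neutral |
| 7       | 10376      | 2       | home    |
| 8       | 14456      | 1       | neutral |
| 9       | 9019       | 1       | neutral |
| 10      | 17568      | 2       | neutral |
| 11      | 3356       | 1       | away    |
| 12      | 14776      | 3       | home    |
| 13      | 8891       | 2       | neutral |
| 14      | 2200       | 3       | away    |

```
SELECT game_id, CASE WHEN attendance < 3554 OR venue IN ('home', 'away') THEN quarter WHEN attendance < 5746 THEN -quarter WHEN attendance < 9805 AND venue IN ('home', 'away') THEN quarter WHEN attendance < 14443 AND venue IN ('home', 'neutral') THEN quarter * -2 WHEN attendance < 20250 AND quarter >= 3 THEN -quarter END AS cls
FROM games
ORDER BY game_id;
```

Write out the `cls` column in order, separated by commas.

game_id=5: attendance < 14443 AND venue IN ('home', 'neutral') → -6
game_id=6: attendance < 5746 → -4
game_id=7: attendance < 3554 OR venue IN ('home', 'away') → 2
game_id=8: (no match → NULL) → NULL
game_id=9: attendance < 14443 AND venue IN ('home', 'neutral') → -2
game_id=10: (no match → NULL) → NULL
game_id=11: attendance < 3554 OR venue IN ('home', 'away') → 1
game_id=12: attendance < 3554 OR venue IN ('home', 'away') → 3
game_id=13: attendance < 14443 AND venue IN ('home', 'neutral') → -4
game_id=14: attendance < 3554 OR venue IN ('home', 'away') → 3

-6, -4, 2, NULL, -2, NULL, 1, 3, -4, 3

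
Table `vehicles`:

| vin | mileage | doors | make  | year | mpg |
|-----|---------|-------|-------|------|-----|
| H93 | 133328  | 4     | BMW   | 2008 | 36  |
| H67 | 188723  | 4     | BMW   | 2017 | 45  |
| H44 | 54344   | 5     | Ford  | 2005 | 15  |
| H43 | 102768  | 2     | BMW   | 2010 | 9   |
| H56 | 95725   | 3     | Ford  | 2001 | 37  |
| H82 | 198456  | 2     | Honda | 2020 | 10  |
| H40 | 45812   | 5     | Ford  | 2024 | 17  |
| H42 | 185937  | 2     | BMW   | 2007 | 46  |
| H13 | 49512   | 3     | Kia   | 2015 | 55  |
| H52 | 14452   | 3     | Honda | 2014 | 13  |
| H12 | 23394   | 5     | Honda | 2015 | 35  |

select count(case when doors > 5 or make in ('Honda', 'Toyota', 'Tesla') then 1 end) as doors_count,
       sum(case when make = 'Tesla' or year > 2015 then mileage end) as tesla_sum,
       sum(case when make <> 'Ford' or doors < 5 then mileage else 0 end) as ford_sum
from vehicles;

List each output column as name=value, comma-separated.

[doors_count: doors > 5 or make in ('Honda', 'Toyota', 'Tesla')]
vin=H93: ✗
vin=H67: ✗
vin=H44: ✗
vin=H43: ✗
vin=H56: ✗
vin=H82: ✓ → 1
vin=H40: ✗
vin=H42: ✗
vin=H13: ✗
vin=H52: ✓ → 1
vin=H12: ✓ → 1
doors_count = COUNT(1, 1, 1) = 3
—
[tesla_sum: make = 'Tesla' or year > 2015]
vin=H93: ✗
vin=H67: ✓ → 188723
vin=H44: ✗
vin=H43: ✗
vin=H56: ✗
vin=H82: ✓ → 198456
vin=H40: ✓ → 45812
vin=H42: ✗
vin=H13: ✗
vin=H52: ✗
vin=H12: ✗
tesla_sum = 188723 + 198456 + 45812 = 432991
—
[ford_sum: make <> 'Ford' or doors < 5]
vin=H93: ✓ → 133328
vin=H67: ✓ → 188723
vin=H44: ✗
vin=H43: ✓ → 102768
vin=H56: ✓ → 95725
vin=H82: ✓ → 198456
vin=H40: ✗
vin=H42: ✓ → 185937
vin=H13: ✓ → 49512
vin=H52: ✓ → 14452
vin=H12: ✓ → 23394
ford_sum = 133328 + 188723 + 102768 + 95725 + 198456 + 185937 + 49512 + 14452 + 23394 = 992295

doors_count=3, tesla_sum=432991, ford_sum=992295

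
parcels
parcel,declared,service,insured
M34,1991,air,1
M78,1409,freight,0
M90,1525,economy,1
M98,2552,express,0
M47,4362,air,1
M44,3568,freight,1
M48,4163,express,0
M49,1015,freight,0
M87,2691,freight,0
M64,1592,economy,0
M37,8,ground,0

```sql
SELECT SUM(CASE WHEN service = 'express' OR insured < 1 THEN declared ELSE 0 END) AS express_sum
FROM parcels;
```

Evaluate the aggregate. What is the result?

13430

parcel=M34: ✗
parcel=M78: ✓ → 1409
parcel=M90: ✗
parcel=M98: ✓ → 2552
parcel=M47: ✗
parcel=M44: ✗
parcel=M48: ✓ → 4163
parcel=M49: ✓ → 1015
parcel=M87: ✓ → 2691
parcel=M64: ✓ → 1592
parcel=M37: ✓ → 8
express_sum = 1409 + 2552 + 4163 + 1015 + 2691 + 1592 + 8 = 13430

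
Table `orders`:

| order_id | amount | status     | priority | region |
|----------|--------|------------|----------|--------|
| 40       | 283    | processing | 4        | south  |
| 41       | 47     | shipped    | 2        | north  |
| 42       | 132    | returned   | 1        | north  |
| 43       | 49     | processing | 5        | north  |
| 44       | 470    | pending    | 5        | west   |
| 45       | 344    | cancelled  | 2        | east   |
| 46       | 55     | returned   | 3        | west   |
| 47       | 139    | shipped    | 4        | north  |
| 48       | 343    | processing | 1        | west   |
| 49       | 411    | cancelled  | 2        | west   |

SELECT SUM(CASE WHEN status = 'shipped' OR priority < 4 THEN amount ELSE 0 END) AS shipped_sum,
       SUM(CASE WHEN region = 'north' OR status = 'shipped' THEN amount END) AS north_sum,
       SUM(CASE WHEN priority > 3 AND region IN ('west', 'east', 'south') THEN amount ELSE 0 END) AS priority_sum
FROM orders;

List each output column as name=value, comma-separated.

shipped_sum=1471, north_sum=367, priority_sum=753

[shipped_sum: status = 'shipped' OR priority < 4]
order_id=40: ✗
order_id=41: ✓ → 47
order_id=42: ✓ → 132
order_id=43: ✗
order_id=44: ✗
order_id=45: ✓ → 344
order_id=46: ✓ → 55
order_id=47: ✓ → 139
order_id=48: ✓ → 343
order_id=49: ✓ → 411
shipped_sum = 47 + 132 + 344 + 55 + 139 + 343 + 411 = 1471
—
[north_sum: region = 'north' OR status = 'shipped']
order_id=40: ✗
order_id=41: ✓ → 47
order_id=42: ✓ → 132
order_id=43: ✓ → 49
order_id=44: ✗
order_id=45: ✗
order_id=46: ✗
order_id=47: ✓ → 139
order_id=48: ✗
order_id=49: ✗
north_sum = 47 + 132 + 49 + 139 = 367
—
[priority_sum: priority > 3 AND region IN ('west', 'east', 'south')]
order_id=40: ✓ → 283
order_id=41: ✗
order_id=42: ✗
order_id=43: ✗
order_id=44: ✓ → 470
order_id=45: ✗
order_id=46: ✗
order_id=47: ✗
order_id=48: ✗
order_id=49: ✗
priority_sum = 283 + 470 = 753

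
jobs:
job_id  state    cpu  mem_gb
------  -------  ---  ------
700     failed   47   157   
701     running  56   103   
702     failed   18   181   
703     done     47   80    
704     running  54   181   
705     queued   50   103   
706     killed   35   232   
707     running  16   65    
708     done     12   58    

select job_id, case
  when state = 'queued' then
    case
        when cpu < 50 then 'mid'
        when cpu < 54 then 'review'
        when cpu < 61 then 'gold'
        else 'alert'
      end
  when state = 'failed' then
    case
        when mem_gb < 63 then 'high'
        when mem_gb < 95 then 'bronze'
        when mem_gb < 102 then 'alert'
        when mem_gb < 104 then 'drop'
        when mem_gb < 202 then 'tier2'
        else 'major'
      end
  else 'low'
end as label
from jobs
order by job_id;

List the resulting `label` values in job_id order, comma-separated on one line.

tier2, low, tier2, low, low, review, low, low, low

job_id=700: state='failed' → inner[mem_gb < 202] → tier2
job_id=701: state='running' → outer ELSE → low
job_id=702: state='failed' → inner[mem_gb < 202] → tier2
job_id=703: state='done' → outer ELSE → low
job_id=704: state='running' → outer ELSE → low
job_id=705: state='queued' → inner[cpu < 54] → review
job_id=706: state='killed' → outer ELSE → low
job_id=707: state='running' → outer ELSE → low
job_id=708: state='done' → outer ELSE → low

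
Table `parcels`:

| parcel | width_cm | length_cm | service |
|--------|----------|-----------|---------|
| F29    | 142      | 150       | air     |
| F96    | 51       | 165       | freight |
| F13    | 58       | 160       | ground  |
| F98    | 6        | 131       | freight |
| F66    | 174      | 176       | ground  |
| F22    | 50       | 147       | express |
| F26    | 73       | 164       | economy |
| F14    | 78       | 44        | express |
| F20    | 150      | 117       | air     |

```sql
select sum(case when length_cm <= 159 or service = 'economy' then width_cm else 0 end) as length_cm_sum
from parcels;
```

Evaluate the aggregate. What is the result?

parcel=F29: ✓ → 142
parcel=F96: ✗
parcel=F13: ✗
parcel=F98: ✓ → 6
parcel=F66: ✗
parcel=F22: ✓ → 50
parcel=F26: ✓ → 73
parcel=F14: ✓ → 78
parcel=F20: ✓ → 150
length_cm_sum = 142 + 6 + 50 + 73 + 78 + 150 = 499

499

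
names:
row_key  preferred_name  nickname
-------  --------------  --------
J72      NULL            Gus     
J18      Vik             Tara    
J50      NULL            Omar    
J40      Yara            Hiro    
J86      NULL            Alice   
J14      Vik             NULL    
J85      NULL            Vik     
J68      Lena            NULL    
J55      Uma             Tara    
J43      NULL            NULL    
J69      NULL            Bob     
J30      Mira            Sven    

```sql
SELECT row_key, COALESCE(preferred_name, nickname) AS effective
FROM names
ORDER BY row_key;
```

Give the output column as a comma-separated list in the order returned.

Vik, Vik, Mira, Yara, NULL, Omar, Uma, Lena, Bob, Gus, Vik, Alice

row_key=J14: preferred_name=Vik → Vik
row_key=J18: preferred_name=Vik → Vik
row_key=J30: preferred_name=Mira → Mira
row_key=J40: preferred_name=Yara → Yara
row_key=J43: preferred_name=NULL, nickname=NULL (all NULL) → NULL
row_key=J50: preferred_name=NULL, nickname=Omar → Omar
row_key=J55: preferred_name=Uma → Uma
row_key=J68: preferred_name=Lena → Lena
row_key=J69: preferred_name=NULL, nickname=Bob → Bob
row_key=J72: preferred_name=NULL, nickname=Gus → Gus
row_key=J85: preferred_name=NULL, nickname=Vik → Vik
row_key=J86: preferred_name=NULL, nickname=Alice → Alice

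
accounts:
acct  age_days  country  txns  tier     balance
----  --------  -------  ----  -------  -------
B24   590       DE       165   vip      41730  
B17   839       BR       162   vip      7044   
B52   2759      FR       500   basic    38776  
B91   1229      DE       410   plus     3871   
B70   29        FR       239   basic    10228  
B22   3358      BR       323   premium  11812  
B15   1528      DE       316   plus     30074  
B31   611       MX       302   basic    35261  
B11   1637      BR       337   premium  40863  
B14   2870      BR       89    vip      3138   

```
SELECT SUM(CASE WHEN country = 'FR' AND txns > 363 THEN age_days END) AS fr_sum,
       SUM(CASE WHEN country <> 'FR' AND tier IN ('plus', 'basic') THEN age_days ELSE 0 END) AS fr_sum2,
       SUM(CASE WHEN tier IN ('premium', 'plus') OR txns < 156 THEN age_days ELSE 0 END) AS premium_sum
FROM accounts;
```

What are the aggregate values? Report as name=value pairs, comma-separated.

[fr_sum: country = 'FR' AND txns > 363]
acct=B24: ✗
acct=B17: ✗
acct=B52: ✓ → 2759
acct=B91: ✗
acct=B70: ✗
acct=B22: ✗
acct=B15: ✗
acct=B31: ✗
acct=B11: ✗
acct=B14: ✗
fr_sum = 2759
—
[fr_sum2: country <> 'FR' AND tier IN ('plus', 'basic')]
acct=B24: ✗
acct=B17: ✗
acct=B52: ✗
acct=B91: ✓ → 1229
acct=B70: ✗
acct=B22: ✗
acct=B15: ✓ → 1528
acct=B31: ✓ → 611
acct=B11: ✗
acct=B14: ✗
fr_sum2 = 1229 + 1528 + 611 = 3368
—
[premium_sum: tier IN ('premium', 'plus') OR txns < 156]
acct=B24: ✗
acct=B17: ✗
acct=B52: ✗
acct=B91: ✓ → 1229
acct=B70: ✗
acct=B22: ✓ → 3358
acct=B15: ✓ → 1528
acct=B31: ✗
acct=B11: ✓ → 1637
acct=B14: ✓ → 2870
premium_sum = 1229 + 3358 + 1528 + 1637 + 2870 = 10622

fr_sum=2759, fr_sum2=3368, premium_sum=10622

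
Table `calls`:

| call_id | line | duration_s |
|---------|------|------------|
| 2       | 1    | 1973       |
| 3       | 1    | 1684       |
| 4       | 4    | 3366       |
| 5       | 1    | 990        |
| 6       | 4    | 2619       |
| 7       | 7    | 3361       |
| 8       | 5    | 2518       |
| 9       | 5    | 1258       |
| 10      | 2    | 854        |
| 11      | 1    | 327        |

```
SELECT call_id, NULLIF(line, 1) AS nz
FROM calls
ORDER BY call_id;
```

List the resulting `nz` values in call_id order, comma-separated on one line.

call_id=2: line=1 vs 1: equal → NULL
call_id=3: line=1 vs 1: equal → NULL
call_id=4: line=4 vs 1: differ → 4
call_id=5: line=1 vs 1: equal → NULL
call_id=6: line=4 vs 1: differ → 4
call_id=7: line=7 vs 1: differ → 7
call_id=8: line=5 vs 1: differ → 5
call_id=9: line=5 vs 1: differ → 5
call_id=10: line=2 vs 1: differ → 2
call_id=11: line=1 vs 1: equal → NULL

NULL, NULL, 4, NULL, 4, 7, 5, 5, 2, NULL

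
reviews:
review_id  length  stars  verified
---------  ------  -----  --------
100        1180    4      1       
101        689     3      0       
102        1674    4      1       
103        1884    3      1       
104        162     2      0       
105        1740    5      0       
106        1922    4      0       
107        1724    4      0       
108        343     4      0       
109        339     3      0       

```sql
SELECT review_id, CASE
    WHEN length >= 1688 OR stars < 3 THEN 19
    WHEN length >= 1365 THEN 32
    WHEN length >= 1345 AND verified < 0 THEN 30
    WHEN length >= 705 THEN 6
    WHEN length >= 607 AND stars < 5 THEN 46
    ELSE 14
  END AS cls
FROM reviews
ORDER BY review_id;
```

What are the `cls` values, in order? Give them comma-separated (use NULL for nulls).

review_id=100: length >= 705 → 6
review_id=101: length >= 607 AND stars < 5 → 46
review_id=102: length >= 1365 → 32
review_id=103: length >= 1688 OR stars < 3 → 19
review_id=104: length >= 1688 OR stars < 3 → 19
review_id=105: length >= 1688 OR stars < 3 → 19
review_id=106: length >= 1688 OR stars < 3 → 19
review_id=107: length >= 1688 OR stars < 3 → 19
review_id=108: ELSE → 14
review_id=109: ELSE → 14

6, 46, 32, 19, 19, 19, 19, 19, 14, 14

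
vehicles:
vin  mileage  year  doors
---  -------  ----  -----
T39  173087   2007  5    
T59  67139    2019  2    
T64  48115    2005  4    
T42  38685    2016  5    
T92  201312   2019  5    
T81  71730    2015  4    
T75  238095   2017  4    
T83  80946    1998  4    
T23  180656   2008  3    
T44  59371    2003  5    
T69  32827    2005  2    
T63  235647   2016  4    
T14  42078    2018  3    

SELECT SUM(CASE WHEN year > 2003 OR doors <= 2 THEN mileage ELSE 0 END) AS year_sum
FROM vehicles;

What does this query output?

1329371

vin=T39: ✓ → 173087
vin=T59: ✓ → 67139
vin=T64: ✓ → 48115
vin=T42: ✓ → 38685
vin=T92: ✓ → 201312
vin=T81: ✓ → 71730
vin=T75: ✓ → 238095
vin=T83: ✗
vin=T23: ✓ → 180656
vin=T44: ✗
vin=T69: ✓ → 32827
vin=T63: ✓ → 235647
vin=T14: ✓ → 42078
year_sum = 173087 + 67139 + 48115 + 38685 + 201312 + 71730 + 238095 + 180656 + 32827 + 235647 + 42078 = 1329371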